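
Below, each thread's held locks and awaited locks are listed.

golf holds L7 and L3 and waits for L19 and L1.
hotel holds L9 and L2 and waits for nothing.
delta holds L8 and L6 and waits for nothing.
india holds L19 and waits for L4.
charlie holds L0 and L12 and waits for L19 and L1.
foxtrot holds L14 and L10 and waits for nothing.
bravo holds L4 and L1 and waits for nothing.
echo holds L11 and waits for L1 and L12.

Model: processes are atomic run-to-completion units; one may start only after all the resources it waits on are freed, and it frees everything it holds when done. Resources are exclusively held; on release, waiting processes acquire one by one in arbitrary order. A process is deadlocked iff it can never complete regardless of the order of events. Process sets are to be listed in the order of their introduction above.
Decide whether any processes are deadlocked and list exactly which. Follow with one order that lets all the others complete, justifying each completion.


Nothing here is deadlocked.
Key observation: although several processes wait, no cycle exists — each chain bottoms out at a free runner.
A valid finishing order for the others: bravo, india, golf, charlie, foxtrot, echo, delta, hotel.
Check, step by step:
  bravo: no waits; runs immediately, freeing L4 and L1
  run india (all its waits — L4 — are resolved); releases L19
  run golf (all its waits — L19 and L1 — are resolved); releases L7 and L3
  run charlie (all its waits — L19 and L1 — are resolved); releases L0 and L12
  foxtrot: no waits; runs immediately, freeing L14 and L10
  run echo (all its waits — L1 and L12 — are resolved); releases L11
  delta: no waits; runs immediately, freeing L8 and L6
  hotel: no waits; runs immediately, freeing L9 and L2


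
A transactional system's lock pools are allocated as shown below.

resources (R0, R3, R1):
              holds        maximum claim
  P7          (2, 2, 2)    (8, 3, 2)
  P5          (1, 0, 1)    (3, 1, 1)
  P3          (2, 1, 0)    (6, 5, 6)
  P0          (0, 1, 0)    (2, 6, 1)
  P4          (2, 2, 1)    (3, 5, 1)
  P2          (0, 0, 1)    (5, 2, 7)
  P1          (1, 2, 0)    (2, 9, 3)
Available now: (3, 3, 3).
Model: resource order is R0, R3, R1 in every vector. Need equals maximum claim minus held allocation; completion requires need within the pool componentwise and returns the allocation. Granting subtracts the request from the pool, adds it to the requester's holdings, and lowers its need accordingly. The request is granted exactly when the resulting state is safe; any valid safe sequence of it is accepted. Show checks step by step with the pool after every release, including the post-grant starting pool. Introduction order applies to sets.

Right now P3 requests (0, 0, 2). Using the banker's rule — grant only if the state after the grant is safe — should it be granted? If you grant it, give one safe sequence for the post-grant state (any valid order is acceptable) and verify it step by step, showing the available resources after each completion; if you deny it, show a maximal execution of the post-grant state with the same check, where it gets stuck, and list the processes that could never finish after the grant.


GRANT. The post-grant state is safe; one safe sequence: P4, P5, P7, P1, P3, P0, P2.
Key observation: even at the reduced pool (3, 3, 1), P4 fits immediately, so safety survives the grant.
Verifying the post-grant state step by step:
  pool = (3, 3, 1)
  run P4 (needs (1, 3, 0), free (3, 3, 1)); after release of (2, 2, 1) the pool is (5, 5, 2)
  run P5 (needs (2, 1, 0), free (5, 5, 2)); after release of (1, 0, 1) the pool is (6, 5, 3)
  run P7 (needs (6, 1, 0), free (6, 5, 3)); after release of (2, 2, 2) the pool is (8, 7, 5)
  run P1 (needs (1, 7, 3), free (8, 7, 5)); after release of (1, 2, 0) the pool is (9, 9, 5)
  run P3 (needs (4, 4, 4), free (9, 9, 5)); after release of (2, 1, 2) the pool is (11, 10, 7)
  run P0 (needs (2, 5, 1), free (11, 10, 7)); after release of (0, 1, 0) the pool is (11, 11, 7)
  run P2 (needs (5, 2, 6), free (11, 11, 7)); after release of (0, 0, 1) the pool is (11, 11, 8)


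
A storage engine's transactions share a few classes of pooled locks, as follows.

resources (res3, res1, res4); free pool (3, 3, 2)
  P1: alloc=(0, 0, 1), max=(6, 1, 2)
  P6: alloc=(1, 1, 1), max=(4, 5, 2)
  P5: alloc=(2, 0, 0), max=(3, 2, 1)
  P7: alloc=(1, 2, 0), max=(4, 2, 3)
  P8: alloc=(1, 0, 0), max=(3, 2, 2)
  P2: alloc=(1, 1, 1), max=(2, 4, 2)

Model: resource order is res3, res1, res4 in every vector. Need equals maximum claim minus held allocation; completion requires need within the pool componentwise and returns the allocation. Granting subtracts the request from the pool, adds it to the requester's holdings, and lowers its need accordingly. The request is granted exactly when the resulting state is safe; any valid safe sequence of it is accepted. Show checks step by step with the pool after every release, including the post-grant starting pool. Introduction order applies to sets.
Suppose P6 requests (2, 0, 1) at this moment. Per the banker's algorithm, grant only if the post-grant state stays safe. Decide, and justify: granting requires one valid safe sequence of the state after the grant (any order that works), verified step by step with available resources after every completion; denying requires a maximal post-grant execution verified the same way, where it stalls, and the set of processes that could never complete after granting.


GRANT — the state after the grant stays safe, e.g. via P2, P8, P6, P5, P7, P1.
Key observation: after the grant the pool drops to (1, 3, 1), which still lets P2 finish first and unwind the rest.
Verifying the post-grant state step by step:
  pool = (1, 3, 1)
  run P2 (needs (1, 3, 1), free (1, 3, 1)); after release of (1, 1, 1) the pool is (2, 4, 2)
  run P8 (needs (2, 2, 2), free (2, 4, 2)); after release of (1, 0, 0) the pool is (3, 4, 2)
  run P6 (needs (1, 4, 0), free (3, 4, 2)); after release of (3, 1, 2) the pool is (6, 5, 4)
  run P5 (needs (1, 2, 1), free (6, 5, 4)); after release of (2, 0, 0) the pool is (8, 5, 4)
  run P7 (needs (3, 0, 3), free (8, 5, 4)); after release of (1, 2, 0) the pool is (9, 7, 4)
  run P1 (needs (6, 1, 1), free (9, 7, 4)); after release of (0, 0, 1) the pool is (9, 7, 5)


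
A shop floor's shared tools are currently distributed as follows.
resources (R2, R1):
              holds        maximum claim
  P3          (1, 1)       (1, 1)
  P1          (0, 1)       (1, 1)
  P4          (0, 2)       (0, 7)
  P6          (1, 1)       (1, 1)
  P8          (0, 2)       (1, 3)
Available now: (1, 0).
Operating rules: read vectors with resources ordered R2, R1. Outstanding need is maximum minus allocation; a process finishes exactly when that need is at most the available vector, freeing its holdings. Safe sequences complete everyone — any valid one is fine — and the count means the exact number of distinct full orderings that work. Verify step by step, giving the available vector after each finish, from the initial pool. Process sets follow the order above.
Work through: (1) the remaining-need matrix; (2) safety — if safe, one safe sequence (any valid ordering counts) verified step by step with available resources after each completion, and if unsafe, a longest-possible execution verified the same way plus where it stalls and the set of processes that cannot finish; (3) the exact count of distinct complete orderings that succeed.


(1) Remaining need (order R2, R1):
  P3: (0, 0)
  P1: (1, 0)
  P4: (0, 5)
  P6: (0, 0)
  P8: (1, 1)
(2) SAFE — a valid safe sequence is P3, P8, P1, P6, P4.
Key observation: the order's first zero-slack moment is P8 ((1, 1) needed, (2, 1) free — a requested resource with nothing to spare).
Walking it through:
  pool = (1, 0)
  P3 needs (0, 0) <= (1, 0) -> finishes; pool += (1, 1) = (2, 1)
  P8 needs (1, 1) <= (2, 1) -> finishes; pool += (0, 2) = (2, 3)
  P1 needs (1, 0) <= (2, 3) -> finishes; pool += (0, 1) = (2, 4)
  P6 needs (0, 0) <= (2, 4) -> finishes; pool += (1, 1) = (3, 5)
  P4 needs (0, 5) <= (3, 5) -> finishes; pool += (0, 2) = (3, 7)
(3) The exact count: 18 of the possible complete orderings are safe sequences.


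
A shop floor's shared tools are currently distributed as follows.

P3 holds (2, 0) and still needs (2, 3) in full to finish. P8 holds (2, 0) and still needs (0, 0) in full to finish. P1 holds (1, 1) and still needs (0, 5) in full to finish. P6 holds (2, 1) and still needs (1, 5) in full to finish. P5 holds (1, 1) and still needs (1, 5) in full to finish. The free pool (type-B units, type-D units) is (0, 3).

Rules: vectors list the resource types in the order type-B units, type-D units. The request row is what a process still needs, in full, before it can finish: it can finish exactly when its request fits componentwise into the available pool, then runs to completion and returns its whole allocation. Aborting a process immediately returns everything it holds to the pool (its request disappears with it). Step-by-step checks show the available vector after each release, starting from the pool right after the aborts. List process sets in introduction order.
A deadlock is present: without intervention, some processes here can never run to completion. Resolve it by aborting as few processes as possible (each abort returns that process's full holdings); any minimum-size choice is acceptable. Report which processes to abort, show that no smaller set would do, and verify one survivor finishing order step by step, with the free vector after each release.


Minimum abort set: P1 and P6.
Key observation: P5 could never have finished before the abort; with (3, 2) returned by P1 and P6, it fits at step 2.
Why nothing smaller works — every single abort fails: P3 alone leaves P1 blocked (short on type-D units); P8 alone leaves P1 blocked (short on type-D units); P1 alone leaves P6 blocked (short on type-D units); P6 alone leaves P1 blocked (short on type-D units); P5 alone leaves P1 blocked (short on type-D units).
The survivors complete as P8, P5, P3. Check, step by step (starting from the post-abort pool):
  pool = (3, 5)
  P8 needs (0, 0) <= (3, 5) -> finishes; pool += (2, 0) = (5, 5)
  P5 needs (1, 5) <= (5, 5) -> finishes; pool += (1, 1) = (6, 6)
  P3 needs (2, 3) <= (6, 6) -> finishes; pool += (2, 0) = (8, 6)


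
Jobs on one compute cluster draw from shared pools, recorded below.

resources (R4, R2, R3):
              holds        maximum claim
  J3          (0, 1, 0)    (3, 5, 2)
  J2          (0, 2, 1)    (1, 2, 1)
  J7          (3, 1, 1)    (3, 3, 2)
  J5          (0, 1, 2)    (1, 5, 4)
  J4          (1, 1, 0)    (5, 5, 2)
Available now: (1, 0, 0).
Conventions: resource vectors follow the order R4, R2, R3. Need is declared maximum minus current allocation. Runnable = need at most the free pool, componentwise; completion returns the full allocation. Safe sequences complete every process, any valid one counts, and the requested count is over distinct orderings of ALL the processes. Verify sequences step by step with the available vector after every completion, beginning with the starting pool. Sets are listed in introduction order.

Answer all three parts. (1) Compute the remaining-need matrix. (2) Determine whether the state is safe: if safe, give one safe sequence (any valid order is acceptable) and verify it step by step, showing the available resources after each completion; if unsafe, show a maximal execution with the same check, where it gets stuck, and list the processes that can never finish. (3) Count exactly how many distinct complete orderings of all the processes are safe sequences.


(1) Outstanding need per process (order R4, R2, R3):
  J3: (3, 4, 2)
  J2: (1, 0, 0)
  J7: (0, 2, 1)
  J5: (1, 4, 2)
  J4: (4, 4, 2)
(2) The state is UNSAFE.
Key observation: the wall is R2: completing J2, J7 brings the pool only to (4, 3, 2), and all the rest need more.
A maximal execution: J2, J7 — then nothing else fits. Step-by-step check:
  pool = (1, 0, 0)
  J2: need (1, 0, 0) fits (1, 0, 0); releases (0, 2, 1), pool now (1, 2, 1)
  J7: need (0, 2, 1) fits (1, 2, 1); releases (3, 1, 1), pool now (4, 3, 2)
  J3 still needs (3, 4, 2) but only (4, 3, 2) is free — short on R2
  J5 still needs (1, 4, 2) but only (4, 3, 2) is free — short on R2
  J4 still needs (4, 4, 2) but only (4, 3, 2) is free — short on R2
Never able to finish: J3, J5 and J4.
(3) The exact count: 0 of the possible complete orderings are safe sequences.


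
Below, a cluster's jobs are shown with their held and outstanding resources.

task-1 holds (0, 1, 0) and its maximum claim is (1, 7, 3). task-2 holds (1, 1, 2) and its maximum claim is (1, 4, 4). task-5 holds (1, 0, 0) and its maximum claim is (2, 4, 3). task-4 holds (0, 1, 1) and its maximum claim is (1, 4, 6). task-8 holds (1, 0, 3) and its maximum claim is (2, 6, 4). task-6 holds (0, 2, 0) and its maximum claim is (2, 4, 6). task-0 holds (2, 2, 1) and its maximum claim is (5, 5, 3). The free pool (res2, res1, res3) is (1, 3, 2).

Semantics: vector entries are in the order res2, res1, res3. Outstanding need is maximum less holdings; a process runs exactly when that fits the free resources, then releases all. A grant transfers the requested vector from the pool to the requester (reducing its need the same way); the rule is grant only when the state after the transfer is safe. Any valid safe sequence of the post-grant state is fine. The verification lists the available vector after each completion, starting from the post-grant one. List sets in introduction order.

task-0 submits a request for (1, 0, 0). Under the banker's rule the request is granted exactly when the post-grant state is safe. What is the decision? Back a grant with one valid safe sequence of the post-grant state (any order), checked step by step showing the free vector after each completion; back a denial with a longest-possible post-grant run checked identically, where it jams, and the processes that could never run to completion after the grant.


GRANT — the state after the grant stays safe, e.g. via task-2, task-5, task-0, task-1, task-8, task-6, task-4.
Key observation: the grant leaves (0, 3, 2) free — enough for task-2, whose release restarts the cascade.
Check on the post-grant state, step by step:
  pool = (0, 3, 2)
  task-2 needs (0, 3, 2) <= (0, 3, 2) -> finishes; pool += (1, 1, 2) = (1, 4, 4)
  task-5 needs (1, 4, 3) <= (1, 4, 4) -> finishes; pool += (1, 0, 0) = (2, 4, 4)
  task-0 needs (2, 3, 2) <= (2, 4, 4) -> finishes; pool += (3, 2, 1) = (5, 6, 5)
  task-1 needs (1, 6, 3) <= (5, 6, 5) -> finishes; pool += (0, 1, 0) = (5, 7, 5)
  task-8 needs (1, 6, 1) <= (5, 7, 5) -> finishes; pool += (1, 0, 3) = (6, 7, 8)
  task-6 needs (2, 2, 6) <= (6, 7, 8) -> finishes; pool += (0, 2, 0) = (6, 9, 8)
  task-4 needs (1, 3, 5) <= (6, 9, 8) -> finishes; pool += (0, 1, 1) = (6, 10, 9)


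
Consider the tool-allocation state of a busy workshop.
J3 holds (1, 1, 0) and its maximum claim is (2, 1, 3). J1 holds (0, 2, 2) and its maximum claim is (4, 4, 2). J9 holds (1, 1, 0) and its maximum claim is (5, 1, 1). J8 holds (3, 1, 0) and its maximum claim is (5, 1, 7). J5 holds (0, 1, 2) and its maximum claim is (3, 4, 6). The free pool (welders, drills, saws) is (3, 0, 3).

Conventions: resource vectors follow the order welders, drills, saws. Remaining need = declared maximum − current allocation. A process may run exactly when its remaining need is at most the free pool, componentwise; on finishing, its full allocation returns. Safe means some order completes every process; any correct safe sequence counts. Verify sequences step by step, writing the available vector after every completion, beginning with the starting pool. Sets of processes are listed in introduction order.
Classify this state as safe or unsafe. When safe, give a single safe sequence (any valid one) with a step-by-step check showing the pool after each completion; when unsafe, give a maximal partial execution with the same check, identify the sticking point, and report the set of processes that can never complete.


The state is SAFE; one workable sequence: J3, J9, J1, J5, J8.
Key observation: at J3 the run first touches a limit — (1, 0, 3) against (3, 0, 3), exact on a resource it actually requests.
Verifying each step:
  pool = (3, 0, 3)
  J3: need (1, 0, 3) fits (3, 0, 3); releases (1, 1, 0), pool now (4, 1, 3)
  J9: need (4, 0, 1) fits (4, 1, 3); releases (1, 1, 0), pool now (5, 2, 3)
  J1: need (4, 2, 0) fits (5, 2, 3); releases (0, 2, 2), pool now (5, 4, 5)
  J5: need (3, 3, 4) fits (5, 4, 5); releases (0, 1, 2), pool now (5, 5, 7)
  J8: need (2, 0, 7) fits (5, 5, 7); releases (3, 1, 0), pool now (8, 6, 7)


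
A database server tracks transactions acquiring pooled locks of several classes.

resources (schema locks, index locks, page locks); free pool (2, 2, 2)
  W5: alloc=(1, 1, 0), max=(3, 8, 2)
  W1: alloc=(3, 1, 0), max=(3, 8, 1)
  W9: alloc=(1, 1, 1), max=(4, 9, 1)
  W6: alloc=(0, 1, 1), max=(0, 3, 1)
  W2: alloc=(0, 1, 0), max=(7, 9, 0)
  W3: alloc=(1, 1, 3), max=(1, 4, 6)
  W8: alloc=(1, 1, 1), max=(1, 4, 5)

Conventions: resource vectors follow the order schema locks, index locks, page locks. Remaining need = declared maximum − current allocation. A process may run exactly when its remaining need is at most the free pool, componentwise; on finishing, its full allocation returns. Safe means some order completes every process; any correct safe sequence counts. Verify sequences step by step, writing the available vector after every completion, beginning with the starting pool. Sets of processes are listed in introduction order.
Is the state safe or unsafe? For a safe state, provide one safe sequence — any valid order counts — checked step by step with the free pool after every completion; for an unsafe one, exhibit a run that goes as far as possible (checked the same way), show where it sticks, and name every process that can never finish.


UNSAFE — no complete ordering exists.
Key observation: even finishing W6, W3, W8 leaves just (4, 5, 7) free — too little index locks for any of the remaining processes.
Going as far as possible: W6, W3, W8; after that, nothing fits. Walking it through:
  pool = (2, 2, 2)
  run W6 (needs (0, 2, 0), free (2, 2, 2)); after release of (0, 1, 1) the pool is (2, 3, 3)
  run W3 (needs (0, 3, 3), free (2, 3, 3)); after release of (1, 1, 3) the pool is (3, 4, 6)
  run W8 (needs (0, 3, 4), free (3, 4, 6)); after release of (1, 1, 1) the pool is (4, 5, 7)
  blocked: W5 wants (2, 7, 2), pool (4, 5, 7) — not enough index locks
  blocked: W1 wants (0, 7, 1), pool (4, 5, 7) — not enough index locks
  blocked: W9 wants (3, 8, 0), pool (4, 5, 7) — not enough index locks
  blocked: W2 wants (7, 8, 0), pool (4, 5, 7) — not enough schema locks and index locks
Permanently blocked: W5, W1, W9 and W2.


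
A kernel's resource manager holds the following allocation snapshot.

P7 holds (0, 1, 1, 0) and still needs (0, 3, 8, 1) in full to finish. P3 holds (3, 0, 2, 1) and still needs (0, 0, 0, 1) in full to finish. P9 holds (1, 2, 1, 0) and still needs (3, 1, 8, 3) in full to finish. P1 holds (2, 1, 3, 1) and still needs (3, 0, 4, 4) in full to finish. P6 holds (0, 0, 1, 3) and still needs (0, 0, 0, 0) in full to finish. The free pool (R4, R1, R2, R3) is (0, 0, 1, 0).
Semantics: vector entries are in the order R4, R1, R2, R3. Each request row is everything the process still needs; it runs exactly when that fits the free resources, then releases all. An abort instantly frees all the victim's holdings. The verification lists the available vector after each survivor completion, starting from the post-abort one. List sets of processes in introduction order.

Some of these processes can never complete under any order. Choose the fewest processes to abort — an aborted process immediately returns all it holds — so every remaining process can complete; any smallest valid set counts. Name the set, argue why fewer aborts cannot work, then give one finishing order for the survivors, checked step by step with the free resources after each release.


Minimum abort set: P9.
Key observation: no ordering could ever have run P7 before the abort of P9; with (1, 2, 1, 0) back in the pool it fits at step 4.
No smaller set exists: with zero aborts the deadlock remains.
One survivor order: P6, P3, P1, P7. Check, step by step (post-abort pool first):
  pool = (1, 2, 2, 0)
  P6: need (0, 0, 0, 0) fits (1, 2, 2, 0); releases (0, 0, 1, 3), pool now (1, 2, 3, 3)
  P3: need (0, 0, 0, 1) fits (1, 2, 3, 3); releases (3, 0, 2, 1), pool now (4, 2, 5, 4)
  P1: need (3, 0, 4, 4) fits (4, 2, 5, 4); releases (2, 1, 3, 1), pool now (6, 3, 8, 5)
  P7: need (0, 3, 8, 1) fits (6, 3, 8, 5); releases (0, 1, 1, 0), pool now (6, 4, 9, 5)


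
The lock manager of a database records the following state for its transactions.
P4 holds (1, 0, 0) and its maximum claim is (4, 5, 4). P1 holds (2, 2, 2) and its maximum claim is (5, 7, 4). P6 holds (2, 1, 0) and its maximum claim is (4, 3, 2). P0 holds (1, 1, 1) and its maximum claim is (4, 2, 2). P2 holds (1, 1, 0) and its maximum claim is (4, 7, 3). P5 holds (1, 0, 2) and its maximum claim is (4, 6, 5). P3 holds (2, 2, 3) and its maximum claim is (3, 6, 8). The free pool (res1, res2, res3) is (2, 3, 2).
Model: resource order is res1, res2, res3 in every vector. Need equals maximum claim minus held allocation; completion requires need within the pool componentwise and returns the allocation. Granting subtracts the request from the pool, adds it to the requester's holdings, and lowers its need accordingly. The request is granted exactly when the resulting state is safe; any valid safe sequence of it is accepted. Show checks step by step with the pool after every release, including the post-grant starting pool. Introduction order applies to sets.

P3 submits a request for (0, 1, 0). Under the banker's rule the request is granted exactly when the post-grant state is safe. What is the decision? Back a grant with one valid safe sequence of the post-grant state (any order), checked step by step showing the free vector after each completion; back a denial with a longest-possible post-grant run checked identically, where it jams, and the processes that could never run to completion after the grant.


DENY. Granting would leave the state unsafe.
Key observation: after P6, P0 the pool peaks at (5, 4, 3), and each blocked process is short somewhere: P4 on res2, res3; P1 on res2; P2 on res2; P5 on res2; P3 on res3.
On the post-grant state, P6, P0 is a maximal run — nothing extends it. Step-by-step check:
  pool = (2, 2, 2)
  P6: need (2, 2, 2) fits (2, 2, 2); releases (2, 1, 0), pool now (4, 3, 2)
  P0: need (3, 1, 1) fits (4, 3, 2); releases (1, 1, 1), pool now (5, 4, 3)
  blocked: P4 wants (3, 5, 4), pool (5, 4, 3) — not enough res2 and res3
  blocked: P1 wants (3, 5, 2), pool (5, 4, 3) — not enough res2
  blocked: P2 wants (3, 6, 3), pool (5, 4, 3) — not enough res2
  blocked: P5 wants (3, 6, 3), pool (5, 4, 3) — not enough res2
  blocked: P3 wants (1, 3, 5), pool (5, 4, 3) — not enough res3
Processes that could never finish after the grant: P4, P1, P2, P5 and P3.


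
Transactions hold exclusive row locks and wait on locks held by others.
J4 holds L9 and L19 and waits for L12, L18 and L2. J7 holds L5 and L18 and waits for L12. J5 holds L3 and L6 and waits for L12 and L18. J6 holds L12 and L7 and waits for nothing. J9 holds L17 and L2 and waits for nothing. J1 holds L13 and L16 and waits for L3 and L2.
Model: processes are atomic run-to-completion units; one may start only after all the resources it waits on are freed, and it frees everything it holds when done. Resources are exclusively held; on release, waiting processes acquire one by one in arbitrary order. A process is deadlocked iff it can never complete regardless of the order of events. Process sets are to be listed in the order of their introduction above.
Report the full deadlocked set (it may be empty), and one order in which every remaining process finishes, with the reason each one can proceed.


Nothing here is deadlocked.
Key observation: the wait graph is acyclic; completion cascades from the unblocked processes through everyone else.
One completion order for the rest: J9, J6, J7, J4, J5, J1.
Check, step by step:
  run J9 (it waits on nothing); releases L17 and L2
  run J6 (it waits on nothing); releases L12 and L7
  J7: everything it awaited (L12) is free; runs, freeing L5 and L18
  J4: everything it awaited (L12, L18 and L2) is free; runs, freeing L9 and L19
  J5: everything it awaited (L12 and L18) is free; runs, freeing L3 and L6
  J1: everything it awaited (L3 and L2) is free; runs, freeing L13 and L16


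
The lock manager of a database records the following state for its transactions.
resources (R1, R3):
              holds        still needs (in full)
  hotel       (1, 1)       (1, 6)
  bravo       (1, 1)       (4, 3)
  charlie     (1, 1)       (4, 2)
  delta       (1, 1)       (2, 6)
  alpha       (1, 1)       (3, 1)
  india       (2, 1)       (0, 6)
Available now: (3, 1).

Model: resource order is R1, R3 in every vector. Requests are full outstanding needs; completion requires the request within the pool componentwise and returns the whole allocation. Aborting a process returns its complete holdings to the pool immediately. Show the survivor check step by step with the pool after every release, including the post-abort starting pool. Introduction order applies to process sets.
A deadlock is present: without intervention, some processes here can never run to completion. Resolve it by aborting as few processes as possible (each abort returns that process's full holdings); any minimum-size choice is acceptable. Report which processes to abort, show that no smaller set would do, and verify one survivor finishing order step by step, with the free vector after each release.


The answer: abort hotel and india.
Key observation: delta had no path to completion before; after the abort of hotel and india ((3, 2) returned), step 4 is where it fits.
Why nothing smaller works — every single abort fails: hotel alone leaves delta blocked (short on R3); bravo alone leaves hotel blocked (short on R3); charlie alone leaves hotel blocked (short on R3); delta alone leaves hotel blocked (short on R3); alpha alone leaves hotel blocked (short on R3); india alone leaves hotel blocked (short on R3).
Survivors finish in the order: charlie, bravo, alpha, delta. Verifying each step (pool after the aborts first):
  pool = (6, 3)
  charlie: need (4, 2) fits (6, 3); releases (1, 1), pool now (7, 4)
  bravo: need (4, 3) fits (7, 4); releases (1, 1), pool now (8, 5)
  alpha: need (3, 1) fits (8, 5); releases (1, 1), pool now (9, 6)
  delta: need (2, 6) fits (9, 6); releases (1, 1), pool now (10, 7)


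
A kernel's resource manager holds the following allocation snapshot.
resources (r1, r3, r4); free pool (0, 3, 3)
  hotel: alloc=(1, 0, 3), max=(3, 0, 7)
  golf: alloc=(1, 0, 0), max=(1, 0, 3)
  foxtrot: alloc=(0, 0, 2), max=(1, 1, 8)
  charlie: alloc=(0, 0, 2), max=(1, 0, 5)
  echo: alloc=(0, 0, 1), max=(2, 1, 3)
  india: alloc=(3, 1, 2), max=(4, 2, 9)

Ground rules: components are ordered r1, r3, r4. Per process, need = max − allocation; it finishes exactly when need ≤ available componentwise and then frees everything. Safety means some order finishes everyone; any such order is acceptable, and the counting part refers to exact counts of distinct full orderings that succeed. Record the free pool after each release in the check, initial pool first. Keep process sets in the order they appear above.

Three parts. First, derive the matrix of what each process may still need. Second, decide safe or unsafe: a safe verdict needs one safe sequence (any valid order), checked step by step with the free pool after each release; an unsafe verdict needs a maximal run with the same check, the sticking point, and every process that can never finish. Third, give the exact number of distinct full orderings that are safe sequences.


(1) Outstanding need per process (order r1, r3, r4):
  hotel: (2, 0, 4)
  golf: (0, 0, 3)
  foxtrot: (1, 1, 6)
  charlie: (1, 0, 3)
  echo: (2, 1, 2)
  india: (1, 1, 7)
(2) UNSAFE — no complete ordering exists.
Key observation: after golf, charlie the pool peaks at (1, 3, 5), and each blocked process is short somewhere: hotel on r1; foxtrot on r4; echo on r1; india on r4.
A maximal execution: golf, charlie — then nothing else fits. Walking it through:
  pool = (0, 3, 3)
  golf: need (0, 0, 3) fits (0, 3, 3); releases (1, 0, 0), pool now (1, 3, 3)
  charlie: need (1, 0, 3) fits (1, 3, 3); releases (0, 0, 2), pool now (1, 3, 5)
  hotel cannot run: need (2, 0, 4) vs free (1, 3, 5) (insufficient r1)
  foxtrot cannot run: need (1, 1, 6) vs free (1, 3, 5) (insufficient r4)
  echo cannot run: need (2, 1, 2) vs free (1, 3, 5) (insufficient r1)
  india cannot run: need (1, 1, 7) vs free (1, 3, 5) (insufficient r4)
Never able to finish: hotel, foxtrot, echo and india.
(3) Exactly 0 of the possible complete orderings are safe sequences.


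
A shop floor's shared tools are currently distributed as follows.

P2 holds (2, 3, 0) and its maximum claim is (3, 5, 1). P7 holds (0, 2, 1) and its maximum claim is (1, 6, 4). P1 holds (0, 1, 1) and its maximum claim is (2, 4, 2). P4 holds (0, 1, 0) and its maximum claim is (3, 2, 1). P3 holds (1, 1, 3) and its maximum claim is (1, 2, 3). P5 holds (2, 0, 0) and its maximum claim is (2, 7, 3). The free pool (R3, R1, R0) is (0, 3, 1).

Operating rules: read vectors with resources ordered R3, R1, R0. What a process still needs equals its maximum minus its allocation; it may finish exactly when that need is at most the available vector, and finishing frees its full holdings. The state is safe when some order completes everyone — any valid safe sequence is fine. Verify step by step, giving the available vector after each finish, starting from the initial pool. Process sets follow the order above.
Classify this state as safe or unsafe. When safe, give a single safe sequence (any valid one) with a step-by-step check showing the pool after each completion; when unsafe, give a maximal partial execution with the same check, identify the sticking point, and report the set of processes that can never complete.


SAFE. One safe sequence: P3, P7, P2, P4, P1, P5.
Key observation: the first exact fit in this order is P7 — it needs (1, 4, 3) with (1, 4, 4) free, meeting a requested resource to the last unit.
Check, step by step:
  pool = (0, 3, 1)
  P3 needs (0, 1, 0) <= (0, 3, 1) -> finishes; pool += (1, 1, 3) = (1, 4, 4)
  P7 needs (1, 4, 3) <= (1, 4, 4) -> finishes; pool += (0, 2, 1) = (1, 6, 5)
  P2 needs (1, 2, 1) <= (1, 6, 5) -> finishes; pool += (2, 3, 0) = (3, 9, 5)
  P4 needs (3, 1, 1) <= (3, 9, 5) -> finishes; pool += (0, 1, 0) = (3, 10, 5)
  P1 needs (2, 3, 1) <= (3, 10, 5) -> finishes; pool += (0, 1, 1) = (3, 11, 6)
  P5 needs (0, 7, 3) <= (3, 11, 6) -> finishes; pool += (2, 0, 0) = (5, 11, 6)


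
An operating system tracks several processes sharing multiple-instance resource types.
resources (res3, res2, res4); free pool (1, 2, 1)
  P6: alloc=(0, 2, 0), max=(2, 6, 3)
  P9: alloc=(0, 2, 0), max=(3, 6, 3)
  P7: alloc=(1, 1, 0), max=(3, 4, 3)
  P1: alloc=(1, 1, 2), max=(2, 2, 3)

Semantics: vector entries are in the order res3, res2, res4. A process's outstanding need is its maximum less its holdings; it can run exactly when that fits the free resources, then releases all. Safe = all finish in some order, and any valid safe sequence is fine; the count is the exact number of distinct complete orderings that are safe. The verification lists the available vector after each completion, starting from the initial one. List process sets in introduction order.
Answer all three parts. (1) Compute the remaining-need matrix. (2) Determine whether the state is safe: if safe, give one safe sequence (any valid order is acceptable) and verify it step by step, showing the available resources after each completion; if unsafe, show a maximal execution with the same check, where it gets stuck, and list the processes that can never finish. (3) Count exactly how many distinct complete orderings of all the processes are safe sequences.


(1) Remaining need (order res3, res2, res4):
  P6: (2, 4, 3)
  P9: (3, 4, 3)
  P7: (2, 3, 3)
  P1: (1, 1, 1)
(2) SAFE. One safe sequence: P1, P7, P6, P9.
Key observation: the order's first zero-slack moment is P1 ((1, 1, 1) needed, (1, 2, 1) free — a requested resource with nothing to spare).
Walking it through:
  pool = (1, 2, 1)
  run P1 (needs (1, 1, 1), free (1, 2, 1)); after release of (1, 1, 2) the pool is (2, 3, 3)
  run P7 (needs (2, 3, 3), free (2, 3, 3)); after release of (1, 1, 0) the pool is (3, 4, 3)
  run P6 (needs (2, 4, 3), free (3, 4, 3)); after release of (0, 2, 0) the pool is (3, 6, 3)
  run P9 (needs (3, 4, 3), free (3, 6, 3)); after release of (0, 2, 0) the pool is (3, 8, 3)
(3) The exact count: 2 of the possible complete orderings are safe sequences.


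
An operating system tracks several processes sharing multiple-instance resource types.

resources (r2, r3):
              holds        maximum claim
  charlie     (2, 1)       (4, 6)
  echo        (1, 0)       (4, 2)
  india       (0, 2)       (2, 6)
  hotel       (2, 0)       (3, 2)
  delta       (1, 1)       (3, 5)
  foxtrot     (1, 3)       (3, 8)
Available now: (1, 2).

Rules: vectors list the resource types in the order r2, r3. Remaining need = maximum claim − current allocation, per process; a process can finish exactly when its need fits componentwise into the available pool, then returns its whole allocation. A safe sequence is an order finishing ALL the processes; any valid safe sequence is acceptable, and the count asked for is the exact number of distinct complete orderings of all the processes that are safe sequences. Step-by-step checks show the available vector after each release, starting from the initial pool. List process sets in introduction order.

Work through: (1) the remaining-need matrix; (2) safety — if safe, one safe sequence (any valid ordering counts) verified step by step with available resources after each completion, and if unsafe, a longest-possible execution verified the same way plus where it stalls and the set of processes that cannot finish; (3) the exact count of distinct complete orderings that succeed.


(1) Need matrix, components ordered r2, r3:
  charlie: (2, 5)
  echo: (3, 2)
  india: (2, 4)
  hotel: (1, 2)
  delta: (2, 4)
  foxtrot: (2, 5)
(2) The state is UNSAFE.
Key observation: even finishing hotel, echo leaves just (4, 2) free — too little r3 for any of the remaining processes.
The run hotel, echo cannot be extended any further. Verifying each step:
  pool = (1, 2)
  run hotel (needs (1, 2), free (1, 2)); after release of (2, 0) the pool is (3, 2)
  run echo (needs (3, 2), free (3, 2)); after release of (1, 0) the pool is (4, 2)
  charlie cannot run: need (2, 5) vs free (4, 2) (insufficient r3)
  india cannot run: need (2, 4) vs free (4, 2) (insufficient r3)
  delta cannot run: need (2, 4) vs free (4, 2) (insufficient r3)
  foxtrot cannot run: need (2, 5) vs free (4, 2) (insufficient r3)
Processes that can never finish: charlie, india, delta and foxtrot.
(3) Exactly 0 of the possible complete orderings are safe sequences.


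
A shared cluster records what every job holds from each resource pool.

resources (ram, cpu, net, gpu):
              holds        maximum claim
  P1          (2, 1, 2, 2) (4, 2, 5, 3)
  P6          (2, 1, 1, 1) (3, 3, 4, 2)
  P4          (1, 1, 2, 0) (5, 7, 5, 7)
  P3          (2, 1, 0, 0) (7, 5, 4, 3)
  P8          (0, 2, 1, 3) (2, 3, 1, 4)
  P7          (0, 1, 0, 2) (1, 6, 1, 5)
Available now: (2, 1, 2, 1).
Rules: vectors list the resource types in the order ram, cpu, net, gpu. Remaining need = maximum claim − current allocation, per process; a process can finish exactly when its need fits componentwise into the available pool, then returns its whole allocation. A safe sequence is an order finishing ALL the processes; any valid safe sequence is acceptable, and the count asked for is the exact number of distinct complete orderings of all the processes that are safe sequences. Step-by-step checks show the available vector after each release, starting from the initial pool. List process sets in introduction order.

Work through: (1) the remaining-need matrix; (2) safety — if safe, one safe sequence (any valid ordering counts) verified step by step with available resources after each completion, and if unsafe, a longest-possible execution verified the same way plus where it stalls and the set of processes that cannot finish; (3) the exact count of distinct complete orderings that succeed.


(1) Outstanding need per process (order ram, cpu, net, gpu):
  P1: (2, 1, 3, 1)
  P6: (1, 2, 3, 1)
  P4: (4, 6, 3, 7)
  P3: (5, 4, 4, 3)
  P8: (2, 1, 0, 1)
  P7: (1, 5, 1, 3)
(2) SAFE, for example via the order P8, P6, P1, P3, P7, P4.
Key observation: the order's first zero-slack moment is P8 ((2, 1, 0, 1) needed, (2, 1, 2, 1) free — a requested resource with nothing to spare).
Check, step by step:
  pool = (2, 1, 2, 1)
  P8: need (2, 1, 0, 1) fits (2, 1, 2, 1); releases (0, 2, 1, 3), pool now (2, 3, 3, 4)
  P6: need (1, 2, 3, 1) fits (2, 3, 3, 4); releases (2, 1, 1, 1), pool now (4, 4, 4, 5)
  P1: need (2, 1, 3, 1) fits (4, 4, 4, 5); releases (2, 1, 2, 2), pool now (6, 5, 6, 7)
  P3: need (5, 4, 4, 3) fits (6, 5, 6, 7); releases (2, 1, 0, 0), pool now (8, 6, 6, 7)
  P7: need (1, 5, 1, 3) fits (8, 6, 6, 7); releases (0, 1, 0, 2), pool now (8, 7, 6, 9)
  P4: need (4, 6, 3, 7) fits (8, 7, 6, 9); releases (1, 1, 2, 0), pool now (9, 8, 8, 9)
(3) Precisely 8 of the possible complete orderings are safe sequences.


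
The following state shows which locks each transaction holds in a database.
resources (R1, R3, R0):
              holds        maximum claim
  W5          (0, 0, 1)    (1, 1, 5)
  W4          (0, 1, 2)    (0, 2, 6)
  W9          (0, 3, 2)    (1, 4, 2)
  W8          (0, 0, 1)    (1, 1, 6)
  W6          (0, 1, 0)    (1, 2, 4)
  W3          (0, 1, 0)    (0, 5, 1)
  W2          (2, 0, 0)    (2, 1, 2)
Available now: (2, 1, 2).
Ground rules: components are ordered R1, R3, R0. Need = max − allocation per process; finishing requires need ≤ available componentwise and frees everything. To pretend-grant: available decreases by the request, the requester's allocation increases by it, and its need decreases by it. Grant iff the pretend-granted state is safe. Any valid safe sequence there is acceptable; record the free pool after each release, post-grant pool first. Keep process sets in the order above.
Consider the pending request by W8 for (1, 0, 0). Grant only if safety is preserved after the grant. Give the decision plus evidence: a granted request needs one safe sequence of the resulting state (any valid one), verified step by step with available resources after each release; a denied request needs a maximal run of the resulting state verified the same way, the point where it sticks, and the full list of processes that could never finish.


GRANT — the state after the grant stays safe, e.g. via W9, W5, W2, W4, W3, W6, W8.
Key observation: post-grant, (1, 1, 2) remains, and an order beginning with W9 completes everyone.
Check on the post-grant state, step by step:
  pool = (1, 1, 2)
  W9: need (1, 1, 0) fits (1, 1, 2); releases (0, 3, 2), pool now (1, 4, 4)
  W5: need (1, 1, 4) fits (1, 4, 4); releases (0, 0, 1), pool now (1, 4, 5)
  W2: need (0, 1, 2) fits (1, 4, 5); releases (2, 0, 0), pool now (3, 4, 5)
  W4: need (0, 1, 4) fits (3, 4, 5); releases (0, 1, 2), pool now (3, 5, 7)
  W3: need (0, 4, 1) fits (3, 5, 7); releases (0, 1, 0), pool now (3, 6, 7)
  W6: need (1, 1, 4) fits (3, 6, 7); releases (0, 1, 0), pool now (3, 7, 7)
  W8: need (0, 1, 5) fits (3, 7, 7); releases (1, 0, 1), pool now (4, 7, 8)


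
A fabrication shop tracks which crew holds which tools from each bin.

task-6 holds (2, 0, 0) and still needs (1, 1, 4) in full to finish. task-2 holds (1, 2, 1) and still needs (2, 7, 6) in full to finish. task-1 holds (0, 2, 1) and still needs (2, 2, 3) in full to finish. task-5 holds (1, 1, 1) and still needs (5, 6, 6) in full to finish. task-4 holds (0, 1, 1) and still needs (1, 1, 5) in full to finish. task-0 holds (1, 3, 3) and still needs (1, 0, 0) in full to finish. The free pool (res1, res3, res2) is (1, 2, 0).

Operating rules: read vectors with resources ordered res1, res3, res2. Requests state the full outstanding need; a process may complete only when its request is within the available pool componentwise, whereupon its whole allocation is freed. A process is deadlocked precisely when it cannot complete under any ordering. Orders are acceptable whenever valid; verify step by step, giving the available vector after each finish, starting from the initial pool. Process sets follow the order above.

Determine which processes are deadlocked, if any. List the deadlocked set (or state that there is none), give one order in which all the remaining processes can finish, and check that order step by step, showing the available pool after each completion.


The deadlocked set is task-2, task-5 and task-4.
Key observation: res2 is the bottleneck — with task-0, task-1, task-6 done the pool holds (4, 7, 4), short of every remaining need.
The rest can finish in the order task-0, task-1, task-6. Step-by-step check:
  pool = (1, 2, 0)
  task-0 needs (1, 0, 0) <= (1, 2, 0) -> finishes; pool += (1, 3, 3) = (2, 5, 3)
  task-1 needs (2, 2, 3) <= (2, 5, 3) -> finishes; pool += (0, 2, 1) = (2, 7, 4)
  task-6 needs (1, 1, 4) <= (2, 7, 4) -> finishes; pool += (2, 0, 0) = (4, 7, 4)
The stuck group stays short no matter what:
  blocked: task-2 wants (2, 7, 6), pool (4, 7, 4) — not enough res2
  blocked: task-5 wants (5, 6, 6), pool (4, 7, 4) — not enough res1 and res2
  blocked: task-4 wants (1, 1, 5), pool (4, 7, 4) — not enough res2
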